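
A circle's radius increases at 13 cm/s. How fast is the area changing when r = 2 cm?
52π cm²/s

A = πr²
dA/dt = 2πr · dr/dt = 2π(2)(13) = 52π cm²/s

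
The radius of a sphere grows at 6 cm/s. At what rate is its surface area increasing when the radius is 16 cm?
768π cm²/s

S = 4πr²
dS/dt = dS/dr · dr/dt = 8πr · 6
At r = 16: dS/dt = 768π cm²/s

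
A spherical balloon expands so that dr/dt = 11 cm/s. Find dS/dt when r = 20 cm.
1760π cm²/s

S = 4πr²
dS/dt = dS/dr · dr/dt = 8πr · 11
At r = 20: dS/dt = 1760π cm²/s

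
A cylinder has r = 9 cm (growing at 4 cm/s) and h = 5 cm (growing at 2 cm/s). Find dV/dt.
522π cm³/s

V = πr²h
dV/dt = 2πrh·dr/dt + πr²·dh/dt
= 2π(9)(5)(4) + π(9)²(2)
= 522π cm³/s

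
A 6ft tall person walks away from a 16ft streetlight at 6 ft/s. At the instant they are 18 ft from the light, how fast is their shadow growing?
18/5 ft/s

By similar triangles: 16/(x+s) = 6/s
Solving: s = 6x/10
ds/dt = 6/10 · dx/dt = 3/5 · 6 = 18/5 ft/s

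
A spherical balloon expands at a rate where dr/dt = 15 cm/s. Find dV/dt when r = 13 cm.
10140π cm³/s

V = (4/3)πr³
dV/dt = dV/dr · dr/dt = 4πr² · 15
At r = 13: dV/dt = 10140π cm³/s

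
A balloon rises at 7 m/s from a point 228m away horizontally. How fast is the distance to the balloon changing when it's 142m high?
497√18037/18037 ≈ 3.701 m/s

z² = 228² + y²
z = √(228² + 142²) = 2√18037
dz/dt = y/z · dy/dt = 142/(2√18037) · 7 = 497√18037/18037 ≈ 3.701 m/s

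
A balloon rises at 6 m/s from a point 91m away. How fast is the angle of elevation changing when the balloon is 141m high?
0.019388 rad/s

tan(θ) = y/91
sec²(θ) · dθ/dt = (1/91) · dy/dt
dθ/dt = cos²(θ)/91 · 6 = 91/(91² + 141²) · 6
dθ/dt = 0.019388 rad/s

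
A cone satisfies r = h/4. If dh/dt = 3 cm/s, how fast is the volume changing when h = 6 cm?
27π/4 cm³/s

V = (1/3)π(h/4)²h = πh³/48
dV/dt = πh²/16 · 3
At h = 6: dV/dt = 27π/4 cm³/s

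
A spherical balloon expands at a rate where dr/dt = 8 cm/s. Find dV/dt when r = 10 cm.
3200π cm³/s

V = (4/3)πr³
dV/dt = dV/dr · dr/dt = 4πr² · 8
At r = 10: dV/dt = 3200π cm³/s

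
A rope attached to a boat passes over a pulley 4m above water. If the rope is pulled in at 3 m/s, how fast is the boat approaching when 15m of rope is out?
45√209/209 ≈ 3.113 m/s

rope² = x² + 4²
x = √(15² - 4²) = √209
dx/dt = (rope/x) · d(rope)/dt = (15/√209) · (-3) = -45√209/209 m/s
The boat approaches at 45√209/209 ≈ 3.113 m/s.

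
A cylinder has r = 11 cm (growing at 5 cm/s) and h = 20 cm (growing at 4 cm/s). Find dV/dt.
2684π cm³/s

V = πr²h
dV/dt = 2πrh·dr/dt + πr²·dh/dt
= 2π(11)(20)(5) + π(11)²(4)
= 2684π cm³/s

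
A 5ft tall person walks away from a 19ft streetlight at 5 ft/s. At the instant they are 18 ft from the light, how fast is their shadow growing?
25/14 ft/s

By similar triangles: 19/(x+s) = 5/s
Solving: s = 5x/14
ds/dt = 5/14 · dx/dt = 5/14 · 5 = 25/14 ft/s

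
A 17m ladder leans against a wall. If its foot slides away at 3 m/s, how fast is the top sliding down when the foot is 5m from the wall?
5√66/44 ≈ 0.9232 m/s

x² + y² = 17²
2x·dx/dt + 2y·dy/dt = 0
dy/dt = -x/y · dx/dt = -5/(2√66) · 3 = -5√66/44 m/s
The top is descending at 5√66/44 ≈ 0.9232 m/s.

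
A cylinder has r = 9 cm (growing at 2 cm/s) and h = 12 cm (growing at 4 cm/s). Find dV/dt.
756π cm³/s

V = πr²h
dV/dt = 2πrh·dr/dt + πr²·dh/dt
= 2π(9)(12)(2) + π(9)²(4)
= 756π cm³/s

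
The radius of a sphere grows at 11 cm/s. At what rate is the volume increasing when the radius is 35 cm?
53900π cm³/s

V = (4/3)πr³
dV/dt = dV/dr · dr/dt = 4πr² · 11
At r = 35: dV/dt = 53900π cm³/s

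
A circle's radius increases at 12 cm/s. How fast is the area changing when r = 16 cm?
384π cm²/s

A = πr²
dA/dt = 2πr · dr/dt = 2π(16)(12) = 384π cm²/s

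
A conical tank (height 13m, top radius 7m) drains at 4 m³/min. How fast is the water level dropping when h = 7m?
676/(2401π) ≈ 0.08962 m/min

r/h = 7/13, so r = (7/13)h
V = (1/3)πr²h = (1/3)π((7/13)h)²h = (49/507)πh³
dV/dh = (49/169)πh²
dh/dt = (dV/dt)/(dV/dh) = -4/((49/169)π·7²) = -676/(2401π) m/min
The level is dropping at 676/(2401π) ≈ 0.08962 m/min.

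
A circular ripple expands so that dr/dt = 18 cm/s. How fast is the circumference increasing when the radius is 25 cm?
36π cm/s

C = 2πr
dC/dt = 2π · dr/dt = 2π · 18 = 36π cm/s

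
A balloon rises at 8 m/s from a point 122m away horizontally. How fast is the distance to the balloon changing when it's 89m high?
712√22805/22805 ≈ 4.715 m/s

z² = 122² + y²
z = √(122² + 89²) = √22805
dz/dt = y/z · dy/dt = 89/√22805 · 8 = 712√22805/22805 ≈ 4.715 m/s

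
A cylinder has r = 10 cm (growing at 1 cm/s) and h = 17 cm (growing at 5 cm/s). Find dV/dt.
840π cm³/s

V = πr²h
dV/dt = 2πrh·dr/dt + πr²·dh/dt
= 2π(10)(17)(1) + π(10)²(5)
= 840π cm³/s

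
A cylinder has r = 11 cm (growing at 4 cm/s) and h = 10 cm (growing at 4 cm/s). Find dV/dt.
1364π cm³/s

V = πr²h
dV/dt = 2πrh·dr/dt + πr²·dh/dt
= 2π(11)(10)(4) + π(11)²(4)
= 1364π cm³/s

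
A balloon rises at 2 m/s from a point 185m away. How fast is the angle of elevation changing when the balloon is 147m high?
0.006627 rad/s

tan(θ) = y/185
sec²(θ) · dθ/dt = (1/185) · dy/dt
dθ/dt = cos²(θ)/185 · 2 = 185/(185² + 147²) · 2
dθ/dt = 0.006627 rad/s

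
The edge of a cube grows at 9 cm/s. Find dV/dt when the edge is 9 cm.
2187 cm³/s

V = s³
dV/dt = 3s² · ds/dt = 3·9²·9 = 2187 cm³/s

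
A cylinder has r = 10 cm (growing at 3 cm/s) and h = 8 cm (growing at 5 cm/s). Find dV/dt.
980π cm³/s

V = πr²h
dV/dt = 2πrh·dr/dt + πr²·dh/dt
= 2π(10)(8)(3) + π(10)²(5)
= 980π cm³/s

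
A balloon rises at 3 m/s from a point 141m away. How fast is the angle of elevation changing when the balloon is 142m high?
0.010563 rad/s

tan(θ) = y/141
sec²(θ) · dθ/dt = (1/141) · dy/dt
dθ/dt = cos²(θ)/141 · 3 = 141/(141² + 142²) · 3
dθ/dt = 0.010563 rad/s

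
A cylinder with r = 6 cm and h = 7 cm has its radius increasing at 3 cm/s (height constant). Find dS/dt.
114π cm²/s

S = 2πrh + 2πr² (lateral + bases)
dS/dt = (2πh + 4πr)·dr/dt = (2π·7 + 4π·6)·3
= 114π cm²/s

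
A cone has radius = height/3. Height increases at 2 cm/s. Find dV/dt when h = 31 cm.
1922π/9 cm³/s

V = (1/3)π(h/3)²h = πh³/27
dV/dt = πh²/9 · 2
At h = 31: dV/dt = 1922π/9 cm³/s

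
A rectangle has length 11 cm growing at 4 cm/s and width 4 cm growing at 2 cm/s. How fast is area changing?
38 cm²/s

A = lw
dA/dt = w·dl/dt + l·dw/dt = 4·4 + 11·2 = 38 cm²/s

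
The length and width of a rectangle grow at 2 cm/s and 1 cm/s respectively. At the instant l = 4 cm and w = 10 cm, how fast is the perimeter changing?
6 cm/s

P = 2(l + w)
dP/dt = 2(dl/dt + dw/dt) = 2(2 + 1) = 6 cm/s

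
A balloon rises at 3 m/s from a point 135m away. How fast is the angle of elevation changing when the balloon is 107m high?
0.013648 rad/s

tan(θ) = y/135
sec²(θ) · dθ/dt = (1/135) · dy/dt
dθ/dt = cos²(θ)/135 · 3 = 135/(135² + 107²) · 3
dθ/dt = 0.013648 rad/s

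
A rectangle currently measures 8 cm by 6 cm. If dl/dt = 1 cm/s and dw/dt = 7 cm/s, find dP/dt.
16 cm/s

P = 2(l + w)
dP/dt = 2(dl/dt + dw/dt) = 2(1 + 7) = 16 cm/s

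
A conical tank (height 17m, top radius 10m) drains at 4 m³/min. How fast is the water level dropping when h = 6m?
289/(900π) ≈ 0.1022 m/min

r/h = 10/17, so r = (10/17)h
V = (1/3)πr²h = (1/3)π((10/17)h)²h = (100/867)πh³
dV/dh = (100/289)πh²
dh/dt = (dV/dt)/(dV/dh) = -4/((100/289)π·6²) = -289/(900π) m/min
The level is dropping at 289/(900π) ≈ 0.1022 m/min.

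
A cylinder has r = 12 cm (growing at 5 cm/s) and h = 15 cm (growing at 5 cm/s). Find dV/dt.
2520π cm³/s

V = πr²h
dV/dt = 2πrh·dr/dt + πr²·dh/dt
= 2π(12)(15)(5) + π(12)²(5)
= 2520π cm³/s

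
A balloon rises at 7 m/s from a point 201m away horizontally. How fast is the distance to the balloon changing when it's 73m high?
511√45730/45730 ≈ 2.39 m/s

z² = 201² + y²
z = √(201² + 73²) = √45730
dz/dt = y/z · dy/dt = 73/√45730 · 7 = 511√45730/45730 ≈ 2.39 m/s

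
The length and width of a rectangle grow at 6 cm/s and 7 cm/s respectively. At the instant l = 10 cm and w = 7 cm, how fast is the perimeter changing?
26 cm/s

P = 2(l + w)
dP/dt = 2(dl/dt + dw/dt) = 2(6 + 7) = 26 cm/s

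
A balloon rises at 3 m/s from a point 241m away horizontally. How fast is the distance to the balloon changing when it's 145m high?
435√79106/79106 ≈ 1.547 m/s

z² = 241² + y²
z = √(241² + 145²) = √79106
dz/dt = y/z · dy/dt = 145/√79106 · 3 = 435√79106/79106 ≈ 1.547 m/s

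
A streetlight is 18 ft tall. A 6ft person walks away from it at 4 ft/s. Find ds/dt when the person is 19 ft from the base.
2 ft/s

By similar triangles: 18/(x+s) = 6/s
Solving: s = 6x/12
ds/dt = 6/12 · dx/dt = 1/2 · 4 = 2 ft/s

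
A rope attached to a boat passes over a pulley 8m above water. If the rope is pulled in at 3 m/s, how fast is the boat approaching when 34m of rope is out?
17√273/91 ≈ 3.087 m/s

rope² = x² + 8²
x = √(34² - 8²) = 2√273
dx/dt = (rope/x) · d(rope)/dt = (34/(2√273)) · (-3) = -17√273/91 m/s
The boat approaches at 17√273/91 ≈ 3.087 m/s.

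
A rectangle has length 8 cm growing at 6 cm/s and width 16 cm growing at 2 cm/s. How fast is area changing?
112 cm²/s

A = lw
dA/dt = w·dl/dt + l·dw/dt = 16·6 + 8·2 = 112 cm²/s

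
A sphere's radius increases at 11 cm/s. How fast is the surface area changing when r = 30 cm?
2640π cm²/s

S = 4πr²
dS/dt = dS/dr · dr/dt = 8πr · 11
At r = 30: dS/dt = 2640π cm²/s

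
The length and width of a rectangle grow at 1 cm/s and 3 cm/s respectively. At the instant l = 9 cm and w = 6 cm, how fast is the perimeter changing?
8 cm/s

P = 2(l + w)
dP/dt = 2(dl/dt + dw/dt) = 2(1 + 3) = 8 cm/s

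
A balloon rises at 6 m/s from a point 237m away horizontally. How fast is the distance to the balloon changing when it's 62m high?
372√60013/60013 ≈ 1.519 m/s

z² = 237² + y²
z = √(237² + 62²) = √60013
dz/dt = y/z · dy/dt = 62/√60013 · 6 = 372√60013/60013 ≈ 1.519 m/s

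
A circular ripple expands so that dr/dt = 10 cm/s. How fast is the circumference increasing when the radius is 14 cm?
20π cm/s

C = 2πr
dC/dt = 2π · dr/dt = 2π · 10 = 20π cm/s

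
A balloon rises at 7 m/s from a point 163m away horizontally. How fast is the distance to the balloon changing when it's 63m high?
441√30538/30538 ≈ 2.524 m/s

z² = 163² + y²
z = √(163² + 63²) = √30538
dz/dt = y/z · dy/dt = 63/√30538 · 7 = 441√30538/30538 ≈ 2.524 m/s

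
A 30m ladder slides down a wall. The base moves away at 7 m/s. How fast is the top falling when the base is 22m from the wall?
77√26/52 ≈ 7.55 m/s

x² + y² = 30²
2x·dx/dt + 2y·dy/dt = 0
dy/dt = -x/y · dx/dt = -22/(4√26) · 7 = -77√26/52 m/s
The top is descending at 77√26/52 ≈ 7.55 m/s.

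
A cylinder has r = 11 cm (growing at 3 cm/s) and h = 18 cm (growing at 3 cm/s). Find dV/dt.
1551π cm³/s

V = πr²h
dV/dt = 2πrh·dr/dt + πr²·dh/dt
= 2π(11)(18)(3) + π(11)²(3)
= 1551π cm³/s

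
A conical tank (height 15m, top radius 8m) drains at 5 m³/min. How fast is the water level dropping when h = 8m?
1125/(4096π) ≈ 0.08743 m/min

r/h = 8/15, so r = (8/15)h
V = (1/3)πr²h = (1/3)π((8/15)h)²h = (64/675)πh³
dV/dh = (64/225)πh²
dh/dt = (dV/dt)/(dV/dh) = -5/((64/225)π·8²) = -1125/(4096π) m/min
The level is dropping at 1125/(4096π) ≈ 0.08743 m/min.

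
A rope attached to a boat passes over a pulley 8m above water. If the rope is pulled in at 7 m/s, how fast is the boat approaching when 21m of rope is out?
147√377/377 ≈ 7.571 m/s

rope² = x² + 8²
x = √(21² - 8²) = √377
dx/dt = (rope/x) · d(rope)/dt = (21/√377) · (-7) = -147√377/377 m/s
The boat approaches at 147√377/377 ≈ 7.571 m/s.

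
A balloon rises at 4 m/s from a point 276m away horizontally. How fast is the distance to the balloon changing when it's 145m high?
580√97201/97201 ≈ 1.86 m/s

z² = 276² + y²
z = √(276² + 145²) = √97201
dz/dt = y/z · dy/dt = 145/√97201 · 4 = 580√97201/97201 ≈ 1.86 m/s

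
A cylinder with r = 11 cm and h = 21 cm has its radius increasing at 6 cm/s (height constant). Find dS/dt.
516π cm²/s

S = 2πrh + 2πr² (lateral + bases)
dS/dt = (2πh + 4πr)·dr/dt = (2π·21 + 4π·11)·6
= 516π cm²/s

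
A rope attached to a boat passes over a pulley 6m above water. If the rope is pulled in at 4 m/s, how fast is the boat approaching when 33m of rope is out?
44√13/39 ≈ 4.068 m/s

rope² = x² + 6²
x = √(33² - 6²) = 9√13
dx/dt = (rope/x) · d(rope)/dt = (33/(9√13)) · (-4) = -44√13/39 m/s
The boat approaches at 44√13/39 ≈ 4.068 m/s.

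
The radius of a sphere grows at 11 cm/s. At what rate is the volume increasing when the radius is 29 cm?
37004π cm³/s

V = (4/3)πr³
dV/dt = dV/dr · dr/dt = 4πr² · 11
At r = 29: dV/dt = 37004π cm³/s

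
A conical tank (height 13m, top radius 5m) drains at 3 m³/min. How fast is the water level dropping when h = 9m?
169/(675π) ≈ 0.0797 m/min

r/h = 5/13, so r = (5/13)h
V = (1/3)πr²h = (1/3)π((5/13)h)²h = (25/507)πh³
dV/dh = (25/169)πh²
dh/dt = (dV/dt)/(dV/dh) = -3/((25/169)π·9²) = -169/(675π) m/min
The level is dropping at 169/(675π) ≈ 0.0797 m/min.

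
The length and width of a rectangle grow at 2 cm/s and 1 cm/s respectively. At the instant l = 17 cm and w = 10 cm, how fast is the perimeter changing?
6 cm/s

P = 2(l + w)
dP/dt = 2(dl/dt + dw/dt) = 2(2 + 1) = 6 cm/s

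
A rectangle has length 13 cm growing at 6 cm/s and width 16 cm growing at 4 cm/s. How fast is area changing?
148 cm²/s

A = lw
dA/dt = w·dl/dt + l·dw/dt = 16·6 + 13·4 = 148 cm²/s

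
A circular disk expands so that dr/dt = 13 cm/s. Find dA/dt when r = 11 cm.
286π cm²/s

A = πr²
dA/dt = 2πr · dr/dt = 2π(11)(13) = 286π cm²/s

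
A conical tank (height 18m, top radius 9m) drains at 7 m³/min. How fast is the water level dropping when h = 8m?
7/(16π) ≈ 0.1393 m/min

r/h = 9/18, so r = (1/2)h
V = (1/3)πr²h = (1/3)π((1/2)h)²h = (1/12)πh³
dV/dh = (1/4)πh²
dh/dt = (dV/dt)/(dV/dh) = -7/((1/4)π·8²) = -7/(16π) m/min
The level is dropping at 7/(16π) ≈ 0.1393 m/min.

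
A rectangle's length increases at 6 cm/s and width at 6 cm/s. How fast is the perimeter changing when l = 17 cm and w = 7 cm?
24 cm/s

P = 2(l + w)
dP/dt = 2(dl/dt + dw/dt) = 2(6 + 6) = 24 cm/s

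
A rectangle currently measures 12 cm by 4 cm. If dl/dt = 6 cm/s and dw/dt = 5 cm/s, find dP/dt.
22 cm/s

P = 2(l + w)
dP/dt = 2(dl/dt + dw/dt) = 2(6 + 5) = 22 cm/s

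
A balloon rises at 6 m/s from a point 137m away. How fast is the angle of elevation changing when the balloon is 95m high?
0.029575 rad/s

tan(θ) = y/137
sec²(θ) · dθ/dt = (1/137) · dy/dt
dθ/dt = cos²(θ)/137 · 6 = 137/(137² + 95²) · 6
dθ/dt = 0.029575 rad/s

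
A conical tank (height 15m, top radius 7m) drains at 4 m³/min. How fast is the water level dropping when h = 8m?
225/(784π) ≈ 0.09135 m/min

r/h = 7/15, so r = (7/15)h
V = (1/3)πr²h = (1/3)π((7/15)h)²h = (49/675)πh³
dV/dh = (49/225)πh²
dh/dt = (dV/dt)/(dV/dh) = -4/((49/225)π·8²) = -225/(784π) m/min
The level is dropping at 225/(784π) ≈ 0.09135 m/min.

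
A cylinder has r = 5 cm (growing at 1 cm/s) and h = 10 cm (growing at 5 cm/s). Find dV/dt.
225π cm³/s

V = πr²h
dV/dt = 2πrh·dr/dt + πr²·dh/dt
= 2π(5)(10)(1) + π(5)²(5)
= 225π cm³/s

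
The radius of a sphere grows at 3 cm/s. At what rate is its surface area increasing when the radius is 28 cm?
672π cm²/s

S = 4πr²
dS/dt = dS/dr · dr/dt = 8πr · 3
At r = 28: dS/dt = 672π cm²/s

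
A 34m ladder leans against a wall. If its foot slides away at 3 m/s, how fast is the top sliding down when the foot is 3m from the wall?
9√1147/1147 ≈ 0.2657 m/s

x² + y² = 34²
2x·dx/dt + 2y·dy/dt = 0
dy/dt = -x/y · dx/dt = -3/√1147 · 3 = -9√1147/1147 m/s
The top is descending at 9√1147/1147 ≈ 0.2657 m/s.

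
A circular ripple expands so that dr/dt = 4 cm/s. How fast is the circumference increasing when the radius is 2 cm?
8π cm/s

C = 2πr
dC/dt = 2π · dr/dt = 2π · 4 = 8π cm/s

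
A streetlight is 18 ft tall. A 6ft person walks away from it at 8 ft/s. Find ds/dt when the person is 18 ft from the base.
4 ft/s

By similar triangles: 18/(x+s) = 6/s
Solving: s = 6x/12
ds/dt = 6/12 · dx/dt = 1/2 · 8 = 4 ft/s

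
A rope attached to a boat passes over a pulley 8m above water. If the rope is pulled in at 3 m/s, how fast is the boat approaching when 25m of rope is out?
25√561/187 ≈ 3.167 m/s

rope² = x² + 8²
x = √(25² - 8²) = √561
dx/dt = (rope/x) · d(rope)/dt = (25/√561) · (-3) = -25√561/187 m/s
The boat approaches at 25√561/187 ≈ 3.167 m/s.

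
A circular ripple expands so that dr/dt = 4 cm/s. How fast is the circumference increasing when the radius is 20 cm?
8π cm/s

C = 2πr
dC/dt = 2π · dr/dt = 2π · 4 = 8π cm/s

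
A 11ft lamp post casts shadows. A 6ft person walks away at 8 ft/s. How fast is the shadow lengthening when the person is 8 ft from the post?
48/5 ft/s

By similar triangles: 11/(x+s) = 6/s
Solving: s = 6x/5
ds/dt = 6/5 · dx/dt = 6/5 · 8 = 48/5 ft/s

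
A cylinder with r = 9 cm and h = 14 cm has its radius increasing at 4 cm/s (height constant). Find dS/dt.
256π cm²/s

S = 2πrh + 2πr² (lateral + bases)
dS/dt = (2πh + 4πr)·dr/dt = (2π·14 + 4π·9)·4
= 256π cm²/s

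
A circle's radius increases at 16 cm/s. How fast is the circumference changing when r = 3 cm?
32π cm/s

C = 2πr
dC/dt = 2π · dr/dt = 2π · 16 = 32π cm/s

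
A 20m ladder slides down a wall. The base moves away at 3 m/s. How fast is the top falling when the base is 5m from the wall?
√15/5 ≈ 0.7746 m/s

x² + y² = 20²
2x·dx/dt + 2y·dy/dt = 0
dy/dt = -x/y · dx/dt = -5/(5√15) · 3 = -√15/5 m/s
The top is descending at √15/5 ≈ 0.7746 m/s.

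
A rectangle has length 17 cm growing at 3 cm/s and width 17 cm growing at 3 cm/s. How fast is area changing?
102 cm²/s

A = lw
dA/dt = w·dl/dt + l·dw/dt = 17·3 + 17·3 = 102 cm²/s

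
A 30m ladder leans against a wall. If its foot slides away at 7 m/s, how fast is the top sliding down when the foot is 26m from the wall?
13√14/4 ≈ 12.16 m/s

x² + y² = 30²
2x·dx/dt + 2y·dy/dt = 0
dy/dt = -x/y · dx/dt = -26/(4√14) · 7 = -13√14/4 m/s
The top is descending at 13√14/4 ≈ 12.16 m/s.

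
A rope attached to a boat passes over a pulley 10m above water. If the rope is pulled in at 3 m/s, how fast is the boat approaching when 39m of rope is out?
117√29/203 ≈ 3.104 m/s

rope² = x² + 10²
x = √(39² - 10²) = 7√29
dx/dt = (rope/x) · d(rope)/dt = (39/(7√29)) · (-3) = -117√29/203 m/s
The boat approaches at 117√29/203 ≈ 3.104 m/s.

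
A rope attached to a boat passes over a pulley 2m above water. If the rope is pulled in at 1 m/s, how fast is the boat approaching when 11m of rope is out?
11√13/39 ≈ 1.017 m/s

rope² = x² + 2²
x = √(11² - 2²) = 3√13
dx/dt = (rope/x) · d(rope)/dt = (11/(3√13)) · (-1) = -11√13/39 m/s
The boat approaches at 11√13/39 ≈ 1.017 m/s.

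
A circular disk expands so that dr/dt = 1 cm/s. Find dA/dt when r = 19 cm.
38π cm²/s

A = πr²
dA/dt = 2πr · dr/dt = 2π(19)(1) = 38π cm²/s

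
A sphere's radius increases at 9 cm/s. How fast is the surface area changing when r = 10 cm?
720π cm²/s

S = 4πr²
dS/dt = dS/dr · dr/dt = 8πr · 9
At r = 10: dS/dt = 720π cm²/s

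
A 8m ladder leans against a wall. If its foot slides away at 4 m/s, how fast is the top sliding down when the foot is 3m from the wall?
12√55/55 ≈ 1.618 m/s

x² + y² = 8²
2x·dx/dt + 2y·dy/dt = 0
dy/dt = -x/y · dx/dt = -3/√55 · 4 = -12√55/55 m/s
The top is descending at 12√55/55 ≈ 1.618 m/s.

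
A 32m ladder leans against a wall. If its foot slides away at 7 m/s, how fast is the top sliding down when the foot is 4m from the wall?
√7/3 ≈ 0.8819 m/s

x² + y² = 32²
2x·dx/dt + 2y·dy/dt = 0
dy/dt = -x/y · dx/dt = -4/(12√7) · 7 = -√7/3 m/s
The top is descending at √7/3 ≈ 0.8819 m/s.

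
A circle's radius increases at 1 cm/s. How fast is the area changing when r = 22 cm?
44π cm²/s

A = πr²
dA/dt = 2πr · dr/dt = 2π(22)(1) = 44π cm²/s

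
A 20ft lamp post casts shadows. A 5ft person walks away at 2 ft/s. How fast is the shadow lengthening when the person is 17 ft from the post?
2/3 ft/s

By similar triangles: 20/(x+s) = 5/s
Solving: s = 5x/15
ds/dt = 5/15 · dx/dt = 1/3 · 2 = 2/3 ft/s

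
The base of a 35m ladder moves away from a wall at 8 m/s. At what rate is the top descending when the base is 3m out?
3√19/19 ≈ 0.6882 m/s

x² + y² = 35²
2x·dx/dt + 2y·dy/dt = 0
dy/dt = -x/y · dx/dt = -3/(8√19) · 8 = -3√19/19 m/s
The top is descending at 3√19/19 ≈ 0.6882 m/s.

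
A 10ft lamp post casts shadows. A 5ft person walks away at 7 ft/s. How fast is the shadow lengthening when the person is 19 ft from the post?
7 ft/s

By similar triangles: 10/(x+s) = 5/s
Solving: s = 5x/5
ds/dt = 5/5 · dx/dt = 1 · 7 = 7 ft/s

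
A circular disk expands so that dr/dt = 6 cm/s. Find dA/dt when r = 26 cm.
312π cm²/s

A = πr²
dA/dt = 2πr · dr/dt = 2π(26)(6) = 312π cm²/s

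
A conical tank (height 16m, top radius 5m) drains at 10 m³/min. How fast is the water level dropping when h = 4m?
32/(5π) ≈ 2.037 m/min

r/h = 5/16, so r = (5/16)h
V = (1/3)πr²h = (1/3)π((5/16)h)²h = (25/768)πh³
dV/dh = (25/256)πh²
dh/dt = (dV/dt)/(dV/dh) = -10/((25/256)π·4²) = -32/(5π) m/min
The level is dropping at 32/(5π) ≈ 2.037 m/min.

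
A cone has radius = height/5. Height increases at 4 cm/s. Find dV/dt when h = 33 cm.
4356π/25 cm³/s

V = (1/3)π(h/5)²h = πh³/75
dV/dt = πh²/25 · 4
At h = 33: dV/dt = 4356π/25 cm³/s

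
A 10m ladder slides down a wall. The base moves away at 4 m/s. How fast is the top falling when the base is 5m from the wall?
4√3/3 ≈ 2.309 m/s

x² + y² = 10²
2x·dx/dt + 2y·dy/dt = 0
dy/dt = -x/y · dx/dt = -5/(5√3) · 4 = -4√3/3 m/s
The top is descending at 4√3/3 ≈ 2.309 m/s.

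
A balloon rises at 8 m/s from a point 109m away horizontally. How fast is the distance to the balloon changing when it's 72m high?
576√17065/17065 ≈ 4.409 m/s

z² = 109² + y²
z = √(109² + 72²) = √17065
dz/dt = y/z · dy/dt = 72/√17065 · 8 = 576√17065/17065 ≈ 4.409 m/s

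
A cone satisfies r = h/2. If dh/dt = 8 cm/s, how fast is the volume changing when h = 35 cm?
2450π cm³/s

V = (1/3)π(h/2)²h = πh³/12
dV/dt = πh²/4 · 8
At h = 35: dV/dt = 2450π cm³/s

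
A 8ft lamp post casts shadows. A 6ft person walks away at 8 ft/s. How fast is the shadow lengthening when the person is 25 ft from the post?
24 ft/s

By similar triangles: 8/(x+s) = 6/s
Solving: s = 6x/2
ds/dt = 6/2 · dx/dt = 3 · 8 = 24 ft/s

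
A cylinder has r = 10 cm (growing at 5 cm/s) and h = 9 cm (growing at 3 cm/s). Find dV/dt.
1200π cm³/s

V = πr²h
dV/dt = 2πrh·dr/dt + πr²·dh/dt
= 2π(10)(9)(5) + π(10)²(3)
= 1200π cm³/s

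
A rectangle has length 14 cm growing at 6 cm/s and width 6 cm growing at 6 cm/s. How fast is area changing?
120 cm²/s

A = lw
dA/dt = w·dl/dt + l·dw/dt = 6·6 + 14·6 = 120 cm²/s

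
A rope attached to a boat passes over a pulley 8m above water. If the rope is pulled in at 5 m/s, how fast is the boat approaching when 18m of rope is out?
9√65/13 ≈ 5.582 m/s

rope² = x² + 8²
x = √(18² - 8²) = 2√65
dx/dt = (rope/x) · d(rope)/dt = (18/(2√65)) · (-5) = -9√65/13 m/s
The boat approaches at 9√65/13 ≈ 5.582 m/s.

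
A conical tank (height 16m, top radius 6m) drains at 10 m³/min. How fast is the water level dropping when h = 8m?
10/(9π) ≈ 0.3537 m/min

r/h = 6/16, so r = (3/8)h
V = (1/3)πr²h = (1/3)π((3/8)h)²h = (3/64)πh³
dV/dh = (9/64)πh²
dh/dt = (dV/dt)/(dV/dh) = -10/((9/64)π·8²) = -10/(9π) m/min
The level is dropping at 10/(9π) ≈ 0.3537 m/min.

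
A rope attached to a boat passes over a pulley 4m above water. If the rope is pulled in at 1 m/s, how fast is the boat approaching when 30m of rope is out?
15√221/221 ≈ 1.009 m/s

rope² = x² + 4²
x = √(30² - 4²) = 2√221
dx/dt = (rope/x) · d(rope)/dt = (30/(2√221)) · (-1) = -15√221/221 m/s
The boat approaches at 15√221/221 ≈ 1.009 m/s.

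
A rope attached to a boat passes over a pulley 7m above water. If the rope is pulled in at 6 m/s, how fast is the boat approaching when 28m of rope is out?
8√15/5 ≈ 6.197 m/s

rope² = x² + 7²
x = √(28² - 7²) = 7√15
dx/dt = (rope/x) · d(rope)/dt = (28/(7√15)) · (-6) = -8√15/5 m/s
The boat approaches at 8√15/5 ≈ 6.197 m/s.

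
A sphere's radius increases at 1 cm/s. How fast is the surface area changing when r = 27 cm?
216π cm²/s

S = 4πr²
dS/dt = dS/dr · dr/dt = 8πr · 1
At r = 27: dS/dt = 216π cm²/s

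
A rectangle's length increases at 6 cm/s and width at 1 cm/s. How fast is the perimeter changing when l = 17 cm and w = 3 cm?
14 cm/s

P = 2(l + w)
dP/dt = 2(dl/dt + dw/dt) = 2(6 + 1) = 14 cm/s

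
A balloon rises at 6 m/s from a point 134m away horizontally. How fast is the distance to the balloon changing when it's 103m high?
618√28565/28565 ≈ 3.657 m/s

z² = 134² + y²
z = √(134² + 103²) = √28565
dz/dt = y/z · dy/dt = 103/√28565 · 6 = 618√28565/28565 ≈ 3.657 m/s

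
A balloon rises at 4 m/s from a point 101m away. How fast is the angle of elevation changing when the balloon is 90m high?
0.022075 rad/s

tan(θ) = y/101
sec²(θ) · dθ/dt = (1/101) · dy/dt
dθ/dt = cos²(θ)/101 · 4 = 101/(101² + 90²) · 4
dθ/dt = 0.022075 rad/s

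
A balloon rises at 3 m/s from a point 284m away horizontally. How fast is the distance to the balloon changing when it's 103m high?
309√91265/91265 ≈ 1.023 m/s

z² = 284² + y²
z = √(284² + 103²) = √91265
dz/dt = y/z · dy/dt = 103/√91265 · 3 = 309√91265/91265 ≈ 1.023 m/s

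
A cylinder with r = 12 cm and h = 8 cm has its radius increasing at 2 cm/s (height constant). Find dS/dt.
128π cm²/s

S = 2πrh + 2πr² (lateral + bases)
dS/dt = (2πh + 4πr)·dr/dt = (2π·8 + 4π·12)·2
= 128π cm²/s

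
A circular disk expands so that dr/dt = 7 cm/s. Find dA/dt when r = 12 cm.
168π cm²/s

A = πr²
dA/dt = 2πr · dr/dt = 2π(12)(7) = 168π cm²/s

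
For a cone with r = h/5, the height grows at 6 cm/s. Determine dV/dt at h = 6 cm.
216π/25 cm³/s

V = (1/3)π(h/5)²h = πh³/75
dV/dt = πh²/25 · 6
At h = 6: dV/dt = 216π/25 cm³/s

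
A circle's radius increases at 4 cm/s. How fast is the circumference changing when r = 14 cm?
8π cm/s

C = 2πr
dC/dt = 2π · dr/dt = 2π · 4 = 8π cm/s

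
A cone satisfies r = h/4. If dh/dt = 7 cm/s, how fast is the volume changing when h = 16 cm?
112π cm³/s

V = (1/3)π(h/4)²h = πh³/48
dV/dt = πh²/16 · 7
At h = 16: dV/dt = 112π cm³/s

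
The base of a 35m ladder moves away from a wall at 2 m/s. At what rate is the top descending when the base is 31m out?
31√66/66 ≈ 3.816 m/s

x² + y² = 35²
2x·dx/dt + 2y·dy/dt = 0
dy/dt = -x/y · dx/dt = -31/(2√66) · 2 = -31√66/66 m/s
The top is descending at 31√66/66 ≈ 3.816 m/s.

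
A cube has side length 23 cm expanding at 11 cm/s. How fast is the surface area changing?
3036 cm²/s

A = 6s²
dA/dt = 12s · ds/dt = 12·23·11 = 3036 cm²/s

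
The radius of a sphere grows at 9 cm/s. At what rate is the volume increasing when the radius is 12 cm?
5184π cm³/s

V = (4/3)πr³
dV/dt = dV/dr · dr/dt = 4πr² · 9
At r = 12: dV/dt = 5184π cm³/s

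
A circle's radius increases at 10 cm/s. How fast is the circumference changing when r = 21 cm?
20π cm/s

C = 2πr
dC/dt = 2π · dr/dt = 2π · 10 = 20π cm/s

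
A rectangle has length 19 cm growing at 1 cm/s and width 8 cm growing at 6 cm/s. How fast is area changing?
122 cm²/s

A = lw
dA/dt = w·dl/dt + l·dw/dt = 8·1 + 19·6 = 122 cm²/s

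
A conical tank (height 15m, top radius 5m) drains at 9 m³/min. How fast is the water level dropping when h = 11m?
81/(121π) ≈ 0.2131 m/min

r/h = 5/15, so r = (1/3)h
V = (1/3)πr²h = (1/3)π((1/3)h)²h = (1/27)πh³
dV/dh = (1/9)πh²
dh/dt = (dV/dt)/(dV/dh) = -9/((1/9)π·11²) = -81/(121π) m/min
The level is dropping at 81/(121π) ≈ 0.2131 m/min.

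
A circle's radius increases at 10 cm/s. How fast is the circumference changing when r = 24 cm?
20π cm/s

C = 2πr
dC/dt = 2π · dr/dt = 2π · 10 = 20π cm/s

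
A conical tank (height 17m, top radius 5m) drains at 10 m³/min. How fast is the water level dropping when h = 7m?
578/(245π) ≈ 0.751 m/min

r/h = 5/17, so r = (5/17)h
V = (1/3)πr²h = (1/3)π((5/17)h)²h = (25/867)πh³
dV/dh = (25/289)πh²
dh/dt = (dV/dt)/(dV/dh) = -10/((25/289)π·7²) = -578/(245π) m/min
The level is dropping at 578/(245π) ≈ 0.751 m/min.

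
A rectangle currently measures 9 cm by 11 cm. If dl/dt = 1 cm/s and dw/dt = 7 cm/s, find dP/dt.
16 cm/s

P = 2(l + w)
dP/dt = 2(dl/dt + dw/dt) = 2(1 + 7) = 16 cm/s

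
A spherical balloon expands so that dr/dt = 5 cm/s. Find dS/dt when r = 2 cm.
80π cm²/s

S = 4πr²
dS/dt = dS/dr · dr/dt = 8πr · 5
At r = 2: dS/dt = 80π cm²/s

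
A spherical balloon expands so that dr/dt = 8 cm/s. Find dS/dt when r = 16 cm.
1024π cm²/s

S = 4πr²
dS/dt = dS/dr · dr/dt = 8πr · 8
At r = 16: dS/dt = 1024π cm²/s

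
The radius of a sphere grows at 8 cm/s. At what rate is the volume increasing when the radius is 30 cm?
28800π cm³/s

V = (4/3)πr³
dV/dt = dV/dr · dr/dt = 4πr² · 8
At r = 30: dV/dt = 28800π cm³/s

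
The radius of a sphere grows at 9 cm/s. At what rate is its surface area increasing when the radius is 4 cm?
288π cm²/s

S = 4πr²
dS/dt = dS/dr · dr/dt = 8πr · 9
At r = 4: dS/dt = 288π cm²/s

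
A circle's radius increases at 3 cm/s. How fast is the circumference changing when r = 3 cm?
6π cm/s

C = 2πr
dC/dt = 2π · dr/dt = 2π · 3 = 6π cm/s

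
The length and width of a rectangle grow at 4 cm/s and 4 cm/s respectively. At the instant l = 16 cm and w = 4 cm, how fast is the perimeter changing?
16 cm/s

P = 2(l + w)
dP/dt = 2(dl/dt + dw/dt) = 2(4 + 4) = 16 cm/s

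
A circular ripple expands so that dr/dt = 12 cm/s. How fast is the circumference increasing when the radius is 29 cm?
24π cm/s

C = 2πr
dC/dt = 2π · dr/dt = 2π · 12 = 24π cm/s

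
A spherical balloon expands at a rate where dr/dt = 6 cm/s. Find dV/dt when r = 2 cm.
96π cm³/s

V = (4/3)πr³
dV/dt = dV/dr · dr/dt = 4πr² · 6
At r = 2: dV/dt = 96π cm³/s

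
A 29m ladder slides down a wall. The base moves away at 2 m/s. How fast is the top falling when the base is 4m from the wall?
8√33/165 ≈ 0.2785 m/s

x² + y² = 29²
2x·dx/dt + 2y·dy/dt = 0
dy/dt = -x/y · dx/dt = -4/(5√33) · 2 = -8√33/165 m/s
The top is descending at 8√33/165 ≈ 0.2785 m/s.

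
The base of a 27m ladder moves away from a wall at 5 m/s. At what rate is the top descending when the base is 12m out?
4√65/13 ≈ 2.481 m/s

x² + y² = 27²
2x·dx/dt + 2y·dy/dt = 0
dy/dt = -x/y · dx/dt = -12/(3√65) · 5 = -4√65/13 m/s
The top is descending at 4√65/13 ≈ 2.481 m/s.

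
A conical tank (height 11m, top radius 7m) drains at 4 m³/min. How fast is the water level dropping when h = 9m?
484/(3969π) ≈ 0.03882 m/min

r/h = 7/11, so r = (7/11)h
V = (1/3)πr²h = (1/3)π((7/11)h)²h = (49/363)πh³
dV/dh = (49/121)πh²
dh/dt = (dV/dt)/(dV/dh) = -4/((49/121)π·9²) = -484/(3969π) m/min
The level is dropping at 484/(3969π) ≈ 0.03882 m/min.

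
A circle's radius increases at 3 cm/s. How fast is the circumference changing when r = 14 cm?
6π cm/s

C = 2πr
dC/dt = 2π · dr/dt = 2π · 3 = 6π cm/s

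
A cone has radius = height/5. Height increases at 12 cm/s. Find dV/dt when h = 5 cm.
12π cm³/s

V = (1/3)π(h/5)²h = πh³/75
dV/dt = πh²/25 · 12
At h = 5: dV/dt = 12π cm³/s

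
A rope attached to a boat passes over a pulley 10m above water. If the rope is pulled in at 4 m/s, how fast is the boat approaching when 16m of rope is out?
32√39/39 ≈ 5.124 m/s

rope² = x² + 10²
x = √(16² - 10²) = 2√39
dx/dt = (rope/x) · d(rope)/dt = (16/(2√39)) · (-4) = -32√39/39 m/s
The boat approaches at 32√39/39 ≈ 5.124 m/s.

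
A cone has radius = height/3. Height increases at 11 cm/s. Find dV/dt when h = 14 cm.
2156π/9 cm³/s

V = (1/3)π(h/3)²h = πh³/27
dV/dt = πh²/9 · 11
At h = 14: dV/dt = 2156π/9 cm³/s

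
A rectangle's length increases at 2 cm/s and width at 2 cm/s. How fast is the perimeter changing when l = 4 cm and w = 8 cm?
8 cm/s

P = 2(l + w)
dP/dt = 2(dl/dt + dw/dt) = 2(2 + 2) = 8 cm/s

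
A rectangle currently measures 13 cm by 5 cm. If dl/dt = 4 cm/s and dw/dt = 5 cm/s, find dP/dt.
18 cm/s

P = 2(l + w)
dP/dt = 2(dl/dt + dw/dt) = 2(4 + 5) = 18 cm/s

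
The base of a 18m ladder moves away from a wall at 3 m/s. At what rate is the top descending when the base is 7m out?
21√11/55 ≈ 1.266 m/s

x² + y² = 18²
2x·dx/dt + 2y·dy/dt = 0
dy/dt = -x/y · dx/dt = -7/(5√11) · 3 = -21√11/55 m/s
The top is descending at 21√11/55 ≈ 1.266 m/s.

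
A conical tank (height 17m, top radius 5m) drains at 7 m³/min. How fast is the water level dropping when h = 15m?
2023/(5625π) ≈ 0.1145 m/min

r/h = 5/17, so r = (5/17)h
V = (1/3)πr²h = (1/3)π((5/17)h)²h = (25/867)πh³
dV/dh = (25/289)πh²
dh/dt = (dV/dt)/(dV/dh) = -7/((25/289)π·15²) = -2023/(5625π) m/min
The level is dropping at 2023/(5625π) ≈ 0.1145 m/min.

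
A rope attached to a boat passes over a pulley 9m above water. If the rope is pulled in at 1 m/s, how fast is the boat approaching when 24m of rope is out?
8√55/55 ≈ 1.079 m/s

rope² = x² + 9²
x = √(24² - 9²) = 3√55
dx/dt = (rope/x) · d(rope)/dt = (24/(3√55)) · (-1) = -8√55/55 m/s
The boat approaches at 8√55/55 ≈ 1.079 m/s.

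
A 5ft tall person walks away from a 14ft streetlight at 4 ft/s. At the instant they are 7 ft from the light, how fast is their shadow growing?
20/9 ft/s

By similar triangles: 14/(x+s) = 5/s
Solving: s = 5x/9
ds/dt = 5/9 · dx/dt = 5/9 · 4 = 20/9 ft/s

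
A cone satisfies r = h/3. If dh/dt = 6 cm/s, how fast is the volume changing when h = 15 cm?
150π cm³/s

V = (1/3)π(h/3)²h = πh³/27
dV/dt = πh²/9 · 6
At h = 15: dV/dt = 150π cm³/s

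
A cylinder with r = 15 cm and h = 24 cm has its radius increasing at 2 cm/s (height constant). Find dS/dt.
216π cm²/s

S = 2πrh + 2πr² (lateral + bases)
dS/dt = (2πh + 4πr)·dr/dt = (2π·24 + 4π·15)·2
= 216π cm²/s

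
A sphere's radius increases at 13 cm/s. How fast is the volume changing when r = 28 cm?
40768π cm³/s

V = (4/3)πr³
dV/dt = dV/dr · dr/dt = 4πr² · 13
At r = 28: dV/dt = 40768π cm³/s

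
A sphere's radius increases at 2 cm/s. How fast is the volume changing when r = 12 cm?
1152π cm³/s

V = (4/3)πr³
dV/dt = dV/dr · dr/dt = 4πr² · 2
At r = 12: dV/dt = 1152π cm³/s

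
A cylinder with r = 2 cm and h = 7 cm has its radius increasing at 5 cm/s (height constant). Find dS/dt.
110π cm²/s

S = 2πrh + 2πr² (lateral + bases)
dS/dt = (2πh + 4πr)·dr/dt = (2π·7 + 4π·2)·5
= 110π cm²/s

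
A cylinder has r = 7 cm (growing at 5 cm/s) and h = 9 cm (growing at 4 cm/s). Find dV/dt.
826π cm³/s

V = πr²h
dV/dt = 2πrh·dr/dt + πr²·dh/dt
= 2π(7)(9)(5) + π(7)²(4)
= 826π cm³/s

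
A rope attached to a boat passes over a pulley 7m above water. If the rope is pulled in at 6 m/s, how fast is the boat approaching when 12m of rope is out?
72√95/95 ≈ 7.387 m/s

rope² = x² + 7²
x = √(12² - 7²) = √95
dx/dt = (rope/x) · d(rope)/dt = (12/√95) · (-6) = -72√95/95 m/s
The boat approaches at 72√95/95 ≈ 7.387 m/s.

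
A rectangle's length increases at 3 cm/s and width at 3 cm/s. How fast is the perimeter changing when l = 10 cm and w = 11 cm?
12 cm/s

P = 2(l + w)
dP/dt = 2(dl/dt + dw/dt) = 2(3 + 3) = 12 cm/s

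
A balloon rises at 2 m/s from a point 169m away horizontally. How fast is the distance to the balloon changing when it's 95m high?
95√37586/18793 ≈ 0.98 m/s

z² = 169² + y²
z = √(169² + 95²) = √37586
dz/dt = y/z · dy/dt = 95/√37586 · 2 = 95√37586/18793 ≈ 0.98 m/s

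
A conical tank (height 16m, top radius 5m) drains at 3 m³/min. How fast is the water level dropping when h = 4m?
48/(25π) ≈ 0.6112 m/min

r/h = 5/16, so r = (5/16)h
V = (1/3)πr²h = (1/3)π((5/16)h)²h = (25/768)πh³
dV/dh = (25/256)πh²
dh/dt = (dV/dt)/(dV/dh) = -3/((25/256)π·4²) = -48/(25π) m/min
The level is dropping at 48/(25π) ≈ 0.6112 m/min.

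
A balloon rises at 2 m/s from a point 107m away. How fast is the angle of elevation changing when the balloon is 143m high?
0.006709 rad/s

tan(θ) = y/107
sec²(θ) · dθ/dt = (1/107) · dy/dt
dθ/dt = cos²(θ)/107 · 2 = 107/(107² + 143²) · 2
dθ/dt = 0.006709 rad/s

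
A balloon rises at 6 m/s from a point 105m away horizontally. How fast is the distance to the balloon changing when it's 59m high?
177√14506/7253 ≈ 2.939 m/s

z² = 105² + y²
z = √(105² + 59²) = √14506
dz/dt = y/z · dy/dt = 59/√14506 · 6 = 177√14506/7253 ≈ 2.939 m/s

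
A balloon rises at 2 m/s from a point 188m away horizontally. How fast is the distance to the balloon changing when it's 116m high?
29√122/305 ≈ 1.05 m/s

z² = 188² + y²
z = √(188² + 116²) = 20√122
dz/dt = y/z · dy/dt = 116/(20√122) · 2 = 29√122/305 ≈ 1.05 m/s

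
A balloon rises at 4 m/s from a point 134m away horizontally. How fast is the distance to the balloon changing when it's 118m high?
118√7970/3985 ≈ 2.644 m/s

z² = 134² + y²
z = √(134² + 118²) = 2√7970
dz/dt = y/z · dy/dt = 118/(2√7970) · 4 = 118√7970/3985 ≈ 2.644 m/s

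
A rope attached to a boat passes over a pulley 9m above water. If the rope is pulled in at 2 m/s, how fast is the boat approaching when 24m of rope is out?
16√55/55 ≈ 2.157 m/s

rope² = x² + 9²
x = √(24² - 9²) = 3√55
dx/dt = (rope/x) · d(rope)/dt = (24/(3√55)) · (-2) = -16√55/55 m/s
The boat approaches at 16√55/55 ≈ 2.157 m/s.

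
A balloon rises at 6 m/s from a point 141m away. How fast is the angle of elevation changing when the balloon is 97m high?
0.028884 rad/s

tan(θ) = y/141
sec²(θ) · dθ/dt = (1/141) · dy/dt
dθ/dt = cos²(θ)/141 · 6 = 141/(141² + 97²) · 6
dθ/dt = 0.028884 rad/s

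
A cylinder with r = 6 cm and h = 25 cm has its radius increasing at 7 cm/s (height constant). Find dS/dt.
518π cm²/s

S = 2πrh + 2πr² (lateral + bases)
dS/dt = (2πh + 4πr)·dr/dt = (2π·25 + 4π·6)·7
= 518π cm²/s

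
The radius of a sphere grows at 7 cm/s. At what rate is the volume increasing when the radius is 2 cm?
112π cm³/s

V = (4/3)πr³
dV/dt = dV/dr · dr/dt = 4πr² · 7
At r = 2: dV/dt = 112π cm³/s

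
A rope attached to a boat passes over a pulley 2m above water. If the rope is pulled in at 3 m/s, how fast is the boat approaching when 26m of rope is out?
13√42/28 ≈ 3.009 m/s

rope² = x² + 2²
x = √(26² - 2²) = 4√42
dx/dt = (rope/x) · d(rope)/dt = (26/(4√42)) · (-3) = -13√42/28 m/s
The boat approaches at 13√42/28 ≈ 3.009 m/s.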